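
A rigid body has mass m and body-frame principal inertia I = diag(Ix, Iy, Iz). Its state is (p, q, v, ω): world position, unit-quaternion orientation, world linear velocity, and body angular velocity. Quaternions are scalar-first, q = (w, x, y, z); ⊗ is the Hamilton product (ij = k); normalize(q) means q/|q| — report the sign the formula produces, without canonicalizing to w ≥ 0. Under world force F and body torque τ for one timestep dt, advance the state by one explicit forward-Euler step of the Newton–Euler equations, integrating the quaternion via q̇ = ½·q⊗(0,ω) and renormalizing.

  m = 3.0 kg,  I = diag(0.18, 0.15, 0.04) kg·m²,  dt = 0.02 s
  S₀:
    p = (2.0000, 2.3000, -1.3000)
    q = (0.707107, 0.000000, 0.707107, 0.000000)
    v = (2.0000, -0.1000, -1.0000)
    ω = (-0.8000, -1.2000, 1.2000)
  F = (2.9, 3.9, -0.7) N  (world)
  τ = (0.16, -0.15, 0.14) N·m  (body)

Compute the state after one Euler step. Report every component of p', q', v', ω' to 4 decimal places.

a = F/m = (0.9667, 1.3000, -0.2333)
p + v·dt = (2.0400, 2.2980, -1.3200)
v + (F/m)dt = (2.0193, -0.0740, -1.0047)
α = I⁻¹(τ − ω×Iω) = (0.0089, -0.1040, 4.2200)
ω' = ω + α·dt = (-0.7998, -1.2021, 1.2844)
Hamilton product q⊗(0,ω) = (0.8485284, 0.2828428, -0.8485284, 1.4142140)
q + ½dt·q⊗(0,ω), renormalized = (0.7155, 0.0028, 0.6985, 0.0141)

p' = (2.0400, 2.2980, -1.3200)
q' = (0.7155, 0.0028, 0.6985, 0.0141)
v' = (2.0193, -0.0740, -1.0047)
ω' = (-0.7998, -1.2021, 1.2844)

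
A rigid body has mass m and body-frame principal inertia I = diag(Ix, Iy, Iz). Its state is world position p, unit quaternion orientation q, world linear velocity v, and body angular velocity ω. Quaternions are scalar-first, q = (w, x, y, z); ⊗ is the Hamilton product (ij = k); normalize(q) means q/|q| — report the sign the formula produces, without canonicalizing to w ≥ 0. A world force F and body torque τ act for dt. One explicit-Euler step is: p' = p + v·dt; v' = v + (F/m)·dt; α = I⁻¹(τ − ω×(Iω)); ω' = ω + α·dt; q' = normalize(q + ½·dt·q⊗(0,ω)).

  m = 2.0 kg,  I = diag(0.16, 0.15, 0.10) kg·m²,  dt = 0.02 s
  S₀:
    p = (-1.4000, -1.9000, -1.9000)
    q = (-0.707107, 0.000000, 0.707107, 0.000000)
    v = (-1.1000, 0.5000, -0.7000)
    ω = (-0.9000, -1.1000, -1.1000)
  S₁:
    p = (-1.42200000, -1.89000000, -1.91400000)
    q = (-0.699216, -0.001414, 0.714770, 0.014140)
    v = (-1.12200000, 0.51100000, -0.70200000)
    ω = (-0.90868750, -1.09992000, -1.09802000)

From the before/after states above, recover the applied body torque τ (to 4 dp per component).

rate change Δω = (-0.00868750, 0.00008000, 0.00198000)
τ = I·(Δω/dt) + ω₀×(Iω₀) = (-0.1300, 0.0600, 0.0000)

τ = (-0.1300, 0.0600, 0.0000)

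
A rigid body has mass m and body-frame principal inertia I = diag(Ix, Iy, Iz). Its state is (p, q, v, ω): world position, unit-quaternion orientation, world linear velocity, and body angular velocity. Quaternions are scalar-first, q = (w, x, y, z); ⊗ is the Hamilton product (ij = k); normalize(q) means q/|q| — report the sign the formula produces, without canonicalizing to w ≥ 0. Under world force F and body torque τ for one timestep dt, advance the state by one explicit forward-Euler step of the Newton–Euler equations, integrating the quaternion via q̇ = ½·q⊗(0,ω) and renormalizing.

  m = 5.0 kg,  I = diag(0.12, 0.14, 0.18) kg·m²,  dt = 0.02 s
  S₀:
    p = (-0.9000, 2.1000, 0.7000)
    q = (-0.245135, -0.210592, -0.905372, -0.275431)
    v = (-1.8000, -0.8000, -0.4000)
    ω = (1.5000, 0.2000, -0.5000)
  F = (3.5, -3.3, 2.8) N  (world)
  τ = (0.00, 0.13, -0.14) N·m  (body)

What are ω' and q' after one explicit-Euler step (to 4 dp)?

ω' = (1.5007, 0.2121, -0.5162)
q' = (-0.2415, -0.2092, -0.9109, -0.2610)

gyro term ω×Iω = (-0.0040, 0.0450, 0.0060)
(τ − ω×Iω)/I = (0.0333, 0.6071, -0.8111)
new body rate ω' = (1.5007, 0.2121, -0.5162)
q⊗(0,ω) = (0.3592469, 0.1400697, -0.5674695, 1.4385071)
q' = normalize(q + ½dt·q⊗(0,ω)) = (-0.2415, -0.2092, -0.9109, -0.2610)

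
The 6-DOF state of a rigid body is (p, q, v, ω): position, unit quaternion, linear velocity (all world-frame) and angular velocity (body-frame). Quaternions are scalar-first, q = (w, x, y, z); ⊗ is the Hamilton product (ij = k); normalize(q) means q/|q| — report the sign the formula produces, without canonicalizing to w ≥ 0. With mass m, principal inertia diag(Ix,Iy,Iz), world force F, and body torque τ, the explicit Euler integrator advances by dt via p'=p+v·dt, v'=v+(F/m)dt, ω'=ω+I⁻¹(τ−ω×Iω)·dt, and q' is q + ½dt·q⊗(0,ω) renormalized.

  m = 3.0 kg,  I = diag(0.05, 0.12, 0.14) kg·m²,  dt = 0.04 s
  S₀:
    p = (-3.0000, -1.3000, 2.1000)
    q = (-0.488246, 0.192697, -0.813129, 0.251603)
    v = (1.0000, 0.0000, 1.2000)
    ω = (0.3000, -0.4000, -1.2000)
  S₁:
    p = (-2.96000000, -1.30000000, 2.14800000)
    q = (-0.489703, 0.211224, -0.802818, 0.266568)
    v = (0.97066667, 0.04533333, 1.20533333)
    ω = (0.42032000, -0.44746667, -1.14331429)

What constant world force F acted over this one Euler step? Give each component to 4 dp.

Δv = v₁−v₀ = (-0.02933333, 0.04533333, 0.00533333)
applied force F = (-2.2000, 3.4000, 0.4000)

F = (-2.2000, 3.4000, 0.4000)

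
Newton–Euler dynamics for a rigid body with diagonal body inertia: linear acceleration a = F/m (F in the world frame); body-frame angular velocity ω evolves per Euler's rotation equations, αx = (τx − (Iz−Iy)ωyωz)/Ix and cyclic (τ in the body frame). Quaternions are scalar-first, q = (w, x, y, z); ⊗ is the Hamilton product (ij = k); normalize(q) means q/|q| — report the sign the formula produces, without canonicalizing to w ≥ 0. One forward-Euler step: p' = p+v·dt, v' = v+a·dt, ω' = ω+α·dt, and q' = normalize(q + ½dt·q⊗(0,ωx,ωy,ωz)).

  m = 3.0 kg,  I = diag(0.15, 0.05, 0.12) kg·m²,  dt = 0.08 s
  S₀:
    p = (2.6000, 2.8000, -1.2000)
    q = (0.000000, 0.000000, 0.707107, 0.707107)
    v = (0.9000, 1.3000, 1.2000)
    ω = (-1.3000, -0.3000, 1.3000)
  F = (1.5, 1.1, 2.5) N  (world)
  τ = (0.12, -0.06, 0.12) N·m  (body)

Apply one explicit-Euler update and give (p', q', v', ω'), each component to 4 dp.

p' = (2.6720, 2.9040, -1.1040)
q' = (-0.0282, 0.0451, 0.6685, 0.7418)
v' = (0.9400, 1.3293, 1.2667)
ω' = (-1.2214, -0.3149, 1.4060)

precession coupling ω×(Iω) = (-0.0273, -0.0507, -0.0390)
(τ − ω×Iω)/I = (0.9820, -0.1860, 1.3250)
new body rate ω' = (-1.2214, -0.3149, 1.4060)
Hamilton product q⊗(0,ω) = (-0.7071070, 1.1313712, -0.9192391, 0.9192391)
updated quaternion q' = (-0.0282, 0.0451, 0.6685, 0.7418)
a = F/m = (0.5000, 0.3667, 0.8333)
new position p' = (2.6720, 2.9040, -1.1040)
v' = v + a·dt = (0.9400, 1.3293, 1.2667)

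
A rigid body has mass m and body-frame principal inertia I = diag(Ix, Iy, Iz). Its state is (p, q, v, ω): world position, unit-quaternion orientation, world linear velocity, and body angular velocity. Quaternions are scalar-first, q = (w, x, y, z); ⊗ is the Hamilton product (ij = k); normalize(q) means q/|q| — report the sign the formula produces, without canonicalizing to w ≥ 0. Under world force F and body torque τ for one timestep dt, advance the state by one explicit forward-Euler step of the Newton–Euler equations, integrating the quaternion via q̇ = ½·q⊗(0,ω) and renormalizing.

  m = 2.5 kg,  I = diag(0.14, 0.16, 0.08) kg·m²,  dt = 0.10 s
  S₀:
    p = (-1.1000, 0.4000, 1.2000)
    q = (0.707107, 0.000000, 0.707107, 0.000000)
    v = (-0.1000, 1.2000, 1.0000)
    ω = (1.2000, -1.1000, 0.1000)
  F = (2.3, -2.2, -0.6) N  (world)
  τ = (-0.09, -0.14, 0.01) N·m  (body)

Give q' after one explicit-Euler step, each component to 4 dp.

q' = (0.7435, 0.0458, 0.6660, -0.0388)

Hamilton product q⊗(0,ω) = (0.7778177, 0.9192391, -0.7778177, -0.7778177)
q + ½dt·q⊗(0,ω), renormalized = (0.7435, 0.0458, 0.6660, -0.0388)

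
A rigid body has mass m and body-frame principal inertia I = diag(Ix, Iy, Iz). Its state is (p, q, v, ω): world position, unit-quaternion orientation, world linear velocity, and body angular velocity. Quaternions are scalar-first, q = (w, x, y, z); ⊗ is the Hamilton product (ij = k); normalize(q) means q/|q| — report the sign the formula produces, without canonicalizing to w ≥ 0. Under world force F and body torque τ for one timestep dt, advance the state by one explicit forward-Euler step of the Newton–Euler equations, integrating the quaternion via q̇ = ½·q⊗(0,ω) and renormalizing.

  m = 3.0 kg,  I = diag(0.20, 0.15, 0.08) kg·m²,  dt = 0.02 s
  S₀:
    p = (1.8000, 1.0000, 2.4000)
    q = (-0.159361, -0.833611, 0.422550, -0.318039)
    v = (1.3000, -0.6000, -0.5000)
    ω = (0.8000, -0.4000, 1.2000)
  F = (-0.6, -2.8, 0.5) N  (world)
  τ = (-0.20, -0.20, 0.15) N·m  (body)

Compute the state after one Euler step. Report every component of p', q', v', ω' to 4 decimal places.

a = (-0.2000, -0.9333, 0.1667)
p + v·dt = (1.8260, 0.9880, 2.3900)
v' = v + a·dt = (1.2960, -0.6187, -0.4967)
angular accel α = (-1.1680, -2.1013, 1.6750)
ω + α·dt = (0.7766, -0.4420, 1.2335)
Hamilton product q⊗(0,ω) = (1.2175556, 0.2523556, 0.8096464, -0.1958288)
updated quaternion q' = (-0.1472, -0.8310, 0.4306, -0.3200)

p' = (1.8260, 0.9880, 2.3900)
q' = (-0.1472, -0.8310, 0.4306, -0.3200)
v' = (1.2960, -0.6187, -0.4967)
ω' = (0.7766, -0.4420, 1.2335)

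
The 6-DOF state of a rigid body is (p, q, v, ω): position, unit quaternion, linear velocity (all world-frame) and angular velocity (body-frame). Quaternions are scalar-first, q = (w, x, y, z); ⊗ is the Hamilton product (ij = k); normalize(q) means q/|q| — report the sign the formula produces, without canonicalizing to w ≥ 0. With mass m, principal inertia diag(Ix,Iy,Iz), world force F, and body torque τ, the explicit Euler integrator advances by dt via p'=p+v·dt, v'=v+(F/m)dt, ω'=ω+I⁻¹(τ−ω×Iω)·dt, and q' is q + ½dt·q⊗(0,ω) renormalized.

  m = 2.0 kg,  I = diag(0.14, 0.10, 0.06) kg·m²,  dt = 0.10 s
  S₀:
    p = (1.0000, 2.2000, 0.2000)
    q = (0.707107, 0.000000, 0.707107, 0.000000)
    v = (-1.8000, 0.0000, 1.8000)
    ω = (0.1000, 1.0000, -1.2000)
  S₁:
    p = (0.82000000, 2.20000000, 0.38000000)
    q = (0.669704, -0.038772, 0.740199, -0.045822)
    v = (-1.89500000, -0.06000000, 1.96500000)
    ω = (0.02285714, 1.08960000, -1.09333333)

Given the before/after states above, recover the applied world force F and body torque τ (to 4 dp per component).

F = (-1.9000, -1.2000, 3.3000)
τ = (-0.0600, 0.0800, 0.0600)

Δω = ω₁−ω₀ = (-0.07714286, 0.08960000, 0.10666667)
gyro term ω₀×Iω₀ = (0.0480, -0.0096, -0.0040)
τ = I·(Δω/dt) + ω₀×(Iω₀) = (-0.0600, 0.0800, 0.0600)
Δv = v₁−v₀ = (-0.09500000, -0.06000000, 0.16500000)
applied force F = (-1.9000, -1.2000, 3.3000)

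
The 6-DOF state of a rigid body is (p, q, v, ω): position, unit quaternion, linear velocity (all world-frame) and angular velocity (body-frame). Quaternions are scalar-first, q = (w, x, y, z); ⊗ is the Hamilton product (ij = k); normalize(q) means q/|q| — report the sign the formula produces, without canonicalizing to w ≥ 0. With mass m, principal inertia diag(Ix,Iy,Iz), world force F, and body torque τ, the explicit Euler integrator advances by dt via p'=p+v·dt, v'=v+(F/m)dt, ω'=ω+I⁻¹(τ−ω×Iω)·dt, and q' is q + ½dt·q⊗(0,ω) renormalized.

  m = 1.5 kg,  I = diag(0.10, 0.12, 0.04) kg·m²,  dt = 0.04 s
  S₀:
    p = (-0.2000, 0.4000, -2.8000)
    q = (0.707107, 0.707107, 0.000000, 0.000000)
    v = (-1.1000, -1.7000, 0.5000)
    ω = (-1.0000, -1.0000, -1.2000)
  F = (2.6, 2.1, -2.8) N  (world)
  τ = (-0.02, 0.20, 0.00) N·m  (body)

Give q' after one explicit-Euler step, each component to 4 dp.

q' = (0.7208, 0.6925, 0.0028, -0.0311)

q⊗(0,ω) = (0.7071070, -0.7071070, 0.1414214, -1.5556354)
q + ½dt·q⊗(0,ω), renormalized = (0.7208, 0.6925, 0.0028, -0.0311)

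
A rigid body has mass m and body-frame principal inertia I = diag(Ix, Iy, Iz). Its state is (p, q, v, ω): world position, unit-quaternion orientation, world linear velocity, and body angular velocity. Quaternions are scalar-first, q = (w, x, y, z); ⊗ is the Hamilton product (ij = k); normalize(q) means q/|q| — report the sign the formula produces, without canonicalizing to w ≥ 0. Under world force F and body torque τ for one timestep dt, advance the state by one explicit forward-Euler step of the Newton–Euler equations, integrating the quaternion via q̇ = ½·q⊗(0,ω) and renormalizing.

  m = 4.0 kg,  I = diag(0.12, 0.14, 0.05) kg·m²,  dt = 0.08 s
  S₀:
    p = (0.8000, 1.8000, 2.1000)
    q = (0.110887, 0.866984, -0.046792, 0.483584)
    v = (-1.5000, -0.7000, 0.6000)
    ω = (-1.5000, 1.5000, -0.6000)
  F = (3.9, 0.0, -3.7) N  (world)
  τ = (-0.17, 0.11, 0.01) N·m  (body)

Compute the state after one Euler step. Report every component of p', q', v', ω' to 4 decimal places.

p' = (0.6800, 1.7440, 2.1480)
q' = (0.1766, 0.8292, -0.0482, 0.5281)
v' = (-1.4220, -0.7000, 0.5260)
ω' = (-1.6673, 1.5269, -0.5120)

gyro term ω×Iω = (0.0810, 0.0630, -0.0450)
α = I⁻¹(τ − ω×Iω) = (-2.0917, 0.3357, 1.1000)
ω' = ω + α·dt = (-1.6673, 1.5269, -0.5120)
q⊗(0,ω) = (1.6608144, -0.8636313, -0.0388551, 1.1637558)
updated quaternion q' = (0.1766, 0.8292, -0.0482, 0.5281)
p + v·dt = (0.6800, 1.7440, 2.1480)
v' = v + a·dt = (-1.4220, -0.7000, 0.5260)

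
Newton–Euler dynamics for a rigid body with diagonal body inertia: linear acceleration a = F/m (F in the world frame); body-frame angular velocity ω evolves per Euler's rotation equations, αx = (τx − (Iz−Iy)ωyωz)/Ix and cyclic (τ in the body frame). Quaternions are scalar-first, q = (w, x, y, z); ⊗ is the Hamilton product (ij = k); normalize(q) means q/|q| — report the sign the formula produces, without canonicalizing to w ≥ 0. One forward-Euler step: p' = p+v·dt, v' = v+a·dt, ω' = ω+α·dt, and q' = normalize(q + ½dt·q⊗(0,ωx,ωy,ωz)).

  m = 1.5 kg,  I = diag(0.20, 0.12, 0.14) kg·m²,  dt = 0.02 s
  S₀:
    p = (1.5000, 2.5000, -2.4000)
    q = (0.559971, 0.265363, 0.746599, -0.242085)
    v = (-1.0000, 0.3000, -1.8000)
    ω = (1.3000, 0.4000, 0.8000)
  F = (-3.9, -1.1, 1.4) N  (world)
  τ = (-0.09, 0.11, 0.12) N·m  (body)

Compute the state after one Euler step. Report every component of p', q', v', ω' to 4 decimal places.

ω×(Iω) gyroscopic = (0.0064, 0.0624, -0.0416)
angular accel α = (-0.4820, 0.3967, 1.1543)
ω' = ω + α·dt = (1.2904, 0.4079, 0.8231)
q⊗(0,ω) = (-0.4499435, 1.4220755, -0.3030125, -0.4164567)
q' = normalize(q + ½dt·q⊗(0,ω)) = (0.5554, 0.2795, 0.7435, -0.2462)
a = F/m = (-2.6000, -0.7333, 0.9333)
p' = p + v·dt = (1.4800, 2.5060, -2.4360)
v + (F/m)dt = (-1.0520, 0.2853, -1.7813)

p' = (1.4800, 2.5060, -2.4360)
q' = (0.5554, 0.2795, 0.7435, -0.2462)
v' = (-1.0520, 0.2853, -1.7813)
ω' = (1.2904, 0.4079, 0.8231)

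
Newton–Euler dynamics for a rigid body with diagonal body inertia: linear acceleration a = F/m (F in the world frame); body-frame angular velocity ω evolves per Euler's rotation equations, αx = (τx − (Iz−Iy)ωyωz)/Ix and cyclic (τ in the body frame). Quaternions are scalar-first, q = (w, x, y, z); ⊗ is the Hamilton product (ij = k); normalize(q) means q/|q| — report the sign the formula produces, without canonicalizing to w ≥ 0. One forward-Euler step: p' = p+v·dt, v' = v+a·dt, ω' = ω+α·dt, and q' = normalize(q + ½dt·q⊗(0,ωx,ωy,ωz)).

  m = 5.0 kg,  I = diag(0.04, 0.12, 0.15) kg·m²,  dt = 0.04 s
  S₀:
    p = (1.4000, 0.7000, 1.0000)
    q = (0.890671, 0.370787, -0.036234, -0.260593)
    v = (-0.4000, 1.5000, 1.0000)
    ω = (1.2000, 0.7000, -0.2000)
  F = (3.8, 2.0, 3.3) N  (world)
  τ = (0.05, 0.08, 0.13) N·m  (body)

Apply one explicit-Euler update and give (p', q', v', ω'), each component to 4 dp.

p' = (1.3840, 0.7600, 1.0400)
q' = (0.8809, 0.3958, -0.0285, -0.2580)
v' = (-0.3696, 1.5160, 1.0264)
ω' = (1.2542, 0.7179, -0.1833)

p' = p + v·dt = (1.3840, 0.7600, 1.0400)
v' = v + a·dt = (-0.3696, 1.5160, 1.0264)
gyro term ω×Iω = (-0.0042, 0.0264, 0.0672)
angular accel α = (1.3550, 0.4467, 0.4187)
ω' = ω + α·dt = (1.2542, 0.7179, -0.1833)
q⊗(0,ω) = (-0.4716992, 1.2584671, 0.3849155, 0.1248975)
q + ½dt·q⊗(0,ω), renormalized = (0.8809, 0.3958, -0.0285, -0.2580)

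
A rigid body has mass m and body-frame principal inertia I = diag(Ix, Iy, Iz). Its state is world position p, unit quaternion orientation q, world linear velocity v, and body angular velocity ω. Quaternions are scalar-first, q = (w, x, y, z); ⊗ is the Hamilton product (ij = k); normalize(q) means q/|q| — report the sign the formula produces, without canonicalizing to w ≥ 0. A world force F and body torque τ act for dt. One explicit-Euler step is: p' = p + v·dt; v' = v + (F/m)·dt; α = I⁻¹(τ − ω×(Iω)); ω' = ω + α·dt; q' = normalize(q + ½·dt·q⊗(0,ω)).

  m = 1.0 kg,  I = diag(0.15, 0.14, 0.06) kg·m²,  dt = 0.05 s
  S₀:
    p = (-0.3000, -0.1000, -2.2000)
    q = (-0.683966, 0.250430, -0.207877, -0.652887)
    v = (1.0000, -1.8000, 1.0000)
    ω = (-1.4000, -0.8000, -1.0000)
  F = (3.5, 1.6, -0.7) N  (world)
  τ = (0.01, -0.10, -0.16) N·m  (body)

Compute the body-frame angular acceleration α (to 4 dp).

α = (0.4933, -1.6143, -2.4800)

precession coupling ω×(Iω) = (-0.0640, 0.1260, -0.0112)
angular accel α = (0.4933, -1.6143, -2.4800)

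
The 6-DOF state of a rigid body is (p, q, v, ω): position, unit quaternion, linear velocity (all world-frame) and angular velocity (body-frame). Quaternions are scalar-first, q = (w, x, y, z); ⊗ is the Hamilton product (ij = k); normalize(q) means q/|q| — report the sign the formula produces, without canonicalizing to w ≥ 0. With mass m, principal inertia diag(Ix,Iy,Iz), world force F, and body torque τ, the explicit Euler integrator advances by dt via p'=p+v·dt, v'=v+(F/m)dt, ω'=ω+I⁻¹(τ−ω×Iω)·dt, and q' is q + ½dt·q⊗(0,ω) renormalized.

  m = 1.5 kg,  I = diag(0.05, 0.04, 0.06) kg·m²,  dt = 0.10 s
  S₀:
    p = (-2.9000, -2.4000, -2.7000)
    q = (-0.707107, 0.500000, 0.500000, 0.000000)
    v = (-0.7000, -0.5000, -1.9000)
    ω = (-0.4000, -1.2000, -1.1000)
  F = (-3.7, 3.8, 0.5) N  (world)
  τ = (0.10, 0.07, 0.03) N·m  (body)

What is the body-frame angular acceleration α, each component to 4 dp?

α = (1.4720, 1.8600, 0.5800)

ω×(Iω) gyroscopic = (0.0264, -0.0044, -0.0048)
α = I⁻¹(τ − ω×Iω) = (1.4720, 1.8600, 0.5800)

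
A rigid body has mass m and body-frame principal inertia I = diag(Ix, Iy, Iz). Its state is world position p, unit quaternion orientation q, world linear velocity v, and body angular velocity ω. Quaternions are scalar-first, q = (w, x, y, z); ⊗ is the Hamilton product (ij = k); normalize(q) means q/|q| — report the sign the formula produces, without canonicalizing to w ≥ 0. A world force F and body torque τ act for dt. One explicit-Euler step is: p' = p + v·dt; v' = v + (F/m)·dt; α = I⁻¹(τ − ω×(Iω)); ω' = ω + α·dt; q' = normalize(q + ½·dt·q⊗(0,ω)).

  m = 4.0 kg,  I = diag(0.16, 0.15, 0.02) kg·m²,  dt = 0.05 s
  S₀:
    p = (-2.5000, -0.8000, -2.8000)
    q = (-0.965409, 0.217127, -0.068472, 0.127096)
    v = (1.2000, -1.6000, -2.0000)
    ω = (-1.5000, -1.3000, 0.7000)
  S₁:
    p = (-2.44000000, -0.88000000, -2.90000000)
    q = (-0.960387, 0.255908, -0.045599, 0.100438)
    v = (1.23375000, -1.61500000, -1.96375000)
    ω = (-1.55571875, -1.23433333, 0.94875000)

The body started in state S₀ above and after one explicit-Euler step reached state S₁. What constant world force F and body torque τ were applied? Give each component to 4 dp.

F = (2.7000, -1.2000, 2.9000)
τ = (-0.0600, 0.0500, 0.0800)

Δv = v₁−v₀ = (0.03375000, -0.01500000, 0.03625000)
F = m·Δv/dt = (2.7000, -1.2000, 2.9000)
rate change Δω = (-0.05571875, 0.06566667, 0.24875000)
applied torque τ = (-0.0600, 0.0500, 0.0800)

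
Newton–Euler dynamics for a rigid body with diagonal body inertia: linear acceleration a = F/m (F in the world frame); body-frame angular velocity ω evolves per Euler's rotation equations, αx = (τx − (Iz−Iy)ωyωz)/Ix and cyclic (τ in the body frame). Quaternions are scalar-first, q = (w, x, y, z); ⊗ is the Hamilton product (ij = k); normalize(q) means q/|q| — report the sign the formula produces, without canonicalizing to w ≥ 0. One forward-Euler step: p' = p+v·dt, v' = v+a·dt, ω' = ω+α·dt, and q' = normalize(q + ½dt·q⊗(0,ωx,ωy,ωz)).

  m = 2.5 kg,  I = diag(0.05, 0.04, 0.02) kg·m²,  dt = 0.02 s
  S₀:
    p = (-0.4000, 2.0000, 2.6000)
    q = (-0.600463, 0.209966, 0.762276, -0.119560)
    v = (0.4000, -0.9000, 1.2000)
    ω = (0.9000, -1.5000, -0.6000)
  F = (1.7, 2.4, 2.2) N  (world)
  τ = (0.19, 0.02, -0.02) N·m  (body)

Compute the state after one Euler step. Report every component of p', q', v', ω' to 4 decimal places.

ω×(Iω) gyroscopic = (-0.0180, -0.0162, 0.0135)
(τ − ω×Iω)/I = (4.1600, 0.9050, -1.6750)
new body rate ω' = (0.9832, -1.4819, -0.6335)
q⊗(0,ω) = (0.8827086, -1.1771223, 0.9190701, -0.6407196)
q + ½dt·q⊗(0,ω), renormalized = (-0.5915, 0.1982, 0.7713, -0.1259)
a = F/m = (0.6800, 0.9600, 0.8800)
p' = p + v·dt = (-0.3920, 1.9820, 2.6240)
v' = v + a·dt = (0.4136, -0.8808, 1.2176)

p' = (-0.3920, 1.9820, 2.6240)
q' = (-0.5915, 0.1982, 0.7713, -0.1259)
v' = (0.4136, -0.8808, 1.2176)
ω' = (0.9832, -1.4819, -0.6335)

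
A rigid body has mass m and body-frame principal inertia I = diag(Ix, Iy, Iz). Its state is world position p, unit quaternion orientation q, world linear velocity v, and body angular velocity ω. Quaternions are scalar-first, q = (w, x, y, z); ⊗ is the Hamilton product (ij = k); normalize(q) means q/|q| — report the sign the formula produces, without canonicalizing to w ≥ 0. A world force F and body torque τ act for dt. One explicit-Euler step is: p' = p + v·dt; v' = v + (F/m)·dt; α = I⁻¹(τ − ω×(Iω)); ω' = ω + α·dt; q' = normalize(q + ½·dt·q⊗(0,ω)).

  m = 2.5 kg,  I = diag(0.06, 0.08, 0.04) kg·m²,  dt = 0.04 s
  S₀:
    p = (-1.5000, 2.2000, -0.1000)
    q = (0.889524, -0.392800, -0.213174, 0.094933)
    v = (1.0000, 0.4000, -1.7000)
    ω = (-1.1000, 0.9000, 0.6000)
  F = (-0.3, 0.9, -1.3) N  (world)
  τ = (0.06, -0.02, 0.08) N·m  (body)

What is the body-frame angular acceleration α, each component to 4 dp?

α = (1.3600, -0.0850, 2.4950)

precession coupling ω×(Iω) = (-0.0216, -0.0132, -0.0198)
(τ − ω×Iω)/I = (1.3600, -0.0850, 2.4950)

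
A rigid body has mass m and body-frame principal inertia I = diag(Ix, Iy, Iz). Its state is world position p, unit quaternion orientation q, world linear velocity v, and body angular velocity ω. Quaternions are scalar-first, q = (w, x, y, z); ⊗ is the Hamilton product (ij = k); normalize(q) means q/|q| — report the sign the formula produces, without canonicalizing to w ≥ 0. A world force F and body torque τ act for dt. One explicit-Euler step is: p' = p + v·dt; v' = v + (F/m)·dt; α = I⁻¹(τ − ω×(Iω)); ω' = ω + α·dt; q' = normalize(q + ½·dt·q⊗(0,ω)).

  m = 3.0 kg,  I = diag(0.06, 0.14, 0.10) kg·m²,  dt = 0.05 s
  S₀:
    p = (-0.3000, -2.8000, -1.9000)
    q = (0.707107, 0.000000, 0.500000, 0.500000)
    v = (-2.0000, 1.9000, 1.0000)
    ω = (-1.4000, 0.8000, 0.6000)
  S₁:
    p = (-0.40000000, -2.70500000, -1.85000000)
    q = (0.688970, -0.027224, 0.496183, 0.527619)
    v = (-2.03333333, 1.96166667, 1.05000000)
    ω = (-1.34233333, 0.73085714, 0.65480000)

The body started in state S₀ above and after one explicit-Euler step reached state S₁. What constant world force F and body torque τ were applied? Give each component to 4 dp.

Δω = ω₁−ω₀ = (0.05766667, -0.06914286, 0.05480000)
precession coupling = (-0.0192, 0.0336, -0.0896)
I·α + gyro = (0.0500, -0.1600, 0.0200)
Δv = v₁−v₀ = (-0.03333333, 0.06166667, 0.05000000)
m·(v₁−v₀)/dt = (-2.0000, 3.7000, 3.0000)

F = (-2.0000, 3.7000, 3.0000)
τ = (0.0500, -0.1600, 0.0200)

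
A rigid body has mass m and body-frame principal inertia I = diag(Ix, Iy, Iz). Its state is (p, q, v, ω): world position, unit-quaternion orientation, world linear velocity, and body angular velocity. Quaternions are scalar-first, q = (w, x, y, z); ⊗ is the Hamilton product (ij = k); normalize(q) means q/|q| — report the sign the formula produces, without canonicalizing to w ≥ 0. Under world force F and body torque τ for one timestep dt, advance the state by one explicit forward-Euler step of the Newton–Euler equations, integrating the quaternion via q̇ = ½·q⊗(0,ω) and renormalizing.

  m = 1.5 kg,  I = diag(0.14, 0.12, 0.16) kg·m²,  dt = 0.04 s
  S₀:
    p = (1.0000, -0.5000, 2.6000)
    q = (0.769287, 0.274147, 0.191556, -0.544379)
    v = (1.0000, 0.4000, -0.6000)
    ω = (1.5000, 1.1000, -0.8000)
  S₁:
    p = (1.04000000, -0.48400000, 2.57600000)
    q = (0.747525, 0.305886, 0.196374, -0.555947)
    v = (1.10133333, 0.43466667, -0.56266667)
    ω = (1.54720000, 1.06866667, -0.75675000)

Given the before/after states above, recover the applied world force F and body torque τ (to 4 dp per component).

F = (3.8000, 1.3000, 1.4000)
τ = (0.1300, -0.0700, 0.1400)

Δv = v₁−v₀ = (0.10133333, 0.03466667, 0.03733333)
applied force F = (3.8000, 1.3000, 1.4000)
Δω = ω₁−ω₀ = (0.04720000, -0.03133333, 0.04325000)
applied torque τ = (0.1300, -0.0700, 0.1400)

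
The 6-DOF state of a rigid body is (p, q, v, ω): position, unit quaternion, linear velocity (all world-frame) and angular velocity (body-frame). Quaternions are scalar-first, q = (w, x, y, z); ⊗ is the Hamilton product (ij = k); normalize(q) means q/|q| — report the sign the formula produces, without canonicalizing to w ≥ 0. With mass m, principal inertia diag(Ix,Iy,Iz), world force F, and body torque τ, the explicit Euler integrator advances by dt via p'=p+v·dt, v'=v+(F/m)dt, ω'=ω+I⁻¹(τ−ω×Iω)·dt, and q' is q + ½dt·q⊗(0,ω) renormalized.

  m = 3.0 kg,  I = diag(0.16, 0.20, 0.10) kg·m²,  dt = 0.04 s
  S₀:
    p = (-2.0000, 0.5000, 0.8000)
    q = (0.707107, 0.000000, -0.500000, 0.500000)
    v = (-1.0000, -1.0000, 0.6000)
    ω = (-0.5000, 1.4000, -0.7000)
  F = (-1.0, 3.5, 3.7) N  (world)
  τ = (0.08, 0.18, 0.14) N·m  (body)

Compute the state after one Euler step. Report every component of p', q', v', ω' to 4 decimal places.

p' = (-2.0400, 0.4600, 0.8240)
q' = (0.7277, -0.0141, -0.4849, 0.4848)
v' = (-1.0133, -0.9533, 0.6493)
ω' = (-0.5045, 1.4318, -0.6328)

ω×(Iω) gyroscopic = (0.0980, 0.0210, -0.0280)
angular accel α = (-0.1125, 0.7950, 1.6800)
new body rate ω' = (-0.5045, 1.4318, -0.6328)
Hamilton product q⊗(0,ω) = (1.0500000, -0.7035535, 0.7399498, -0.7449749)
q' = normalize(q + ½dt·q⊗(0,ω)) = (0.7277, -0.0141, -0.4849, 0.4848)
new position p' = (-2.0400, 0.4600, 0.8240)
v + (F/m)dt = (-1.0133, -0.9533, 0.6493)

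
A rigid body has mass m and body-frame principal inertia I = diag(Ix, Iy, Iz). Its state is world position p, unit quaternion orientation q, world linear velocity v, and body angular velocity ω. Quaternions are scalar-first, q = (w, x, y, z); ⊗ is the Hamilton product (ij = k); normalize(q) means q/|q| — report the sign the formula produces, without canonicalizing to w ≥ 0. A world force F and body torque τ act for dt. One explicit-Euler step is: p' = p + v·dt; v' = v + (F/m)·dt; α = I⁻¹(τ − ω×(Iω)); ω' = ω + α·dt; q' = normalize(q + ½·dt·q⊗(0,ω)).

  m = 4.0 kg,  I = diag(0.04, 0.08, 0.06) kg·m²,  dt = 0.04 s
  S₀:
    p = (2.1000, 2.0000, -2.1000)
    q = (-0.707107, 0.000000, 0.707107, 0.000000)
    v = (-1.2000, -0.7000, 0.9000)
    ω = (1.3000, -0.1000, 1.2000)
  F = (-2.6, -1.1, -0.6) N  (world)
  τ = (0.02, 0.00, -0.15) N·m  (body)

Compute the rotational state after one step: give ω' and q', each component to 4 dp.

angular accel α = (0.4400, 0.3900, -2.4133)
new body rate ω' = (1.3176, -0.0844, 1.1035)
Hamilton product q⊗(0,ω) = (0.0707107, -0.0707107, 0.0707107, -1.7677675)
q' = normalize(q + ½dt·q⊗(0,ω)) = (-0.7052, -0.0014, 0.7081, -0.0353)

ω' = (1.3176, -0.0844, 1.1035)
q' = (-0.7052, -0.0014, 0.7081, -0.0353)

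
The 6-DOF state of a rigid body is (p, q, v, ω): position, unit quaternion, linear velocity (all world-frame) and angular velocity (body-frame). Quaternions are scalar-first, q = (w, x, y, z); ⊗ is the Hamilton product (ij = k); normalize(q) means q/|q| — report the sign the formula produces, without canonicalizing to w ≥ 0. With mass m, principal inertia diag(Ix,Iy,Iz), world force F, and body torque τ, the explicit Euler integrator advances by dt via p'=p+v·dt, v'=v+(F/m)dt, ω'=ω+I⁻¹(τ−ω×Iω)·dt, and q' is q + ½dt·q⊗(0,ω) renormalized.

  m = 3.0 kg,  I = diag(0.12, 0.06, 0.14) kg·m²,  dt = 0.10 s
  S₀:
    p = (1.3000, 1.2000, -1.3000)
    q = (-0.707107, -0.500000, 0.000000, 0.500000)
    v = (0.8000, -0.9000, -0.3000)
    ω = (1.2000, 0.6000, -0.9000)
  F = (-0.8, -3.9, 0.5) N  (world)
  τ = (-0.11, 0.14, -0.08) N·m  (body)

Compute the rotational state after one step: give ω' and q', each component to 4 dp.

angular accel α = (-0.5567, 1.9733, -0.2629)
ω + α·dt = (1.1443, 0.7973, -0.9263)
2q̇ = q⊗(0,ω) = (1.0500000, -1.1485284, -0.2742642, 0.3363963)
q + ½dt·q⊗(0,ω), renormalized = (-0.6525, -0.5556, -0.0137, 0.5151)

ω' = (1.1443, 0.7973, -0.9263)
q' = (-0.6525, -0.5556, -0.0137, 0.5151)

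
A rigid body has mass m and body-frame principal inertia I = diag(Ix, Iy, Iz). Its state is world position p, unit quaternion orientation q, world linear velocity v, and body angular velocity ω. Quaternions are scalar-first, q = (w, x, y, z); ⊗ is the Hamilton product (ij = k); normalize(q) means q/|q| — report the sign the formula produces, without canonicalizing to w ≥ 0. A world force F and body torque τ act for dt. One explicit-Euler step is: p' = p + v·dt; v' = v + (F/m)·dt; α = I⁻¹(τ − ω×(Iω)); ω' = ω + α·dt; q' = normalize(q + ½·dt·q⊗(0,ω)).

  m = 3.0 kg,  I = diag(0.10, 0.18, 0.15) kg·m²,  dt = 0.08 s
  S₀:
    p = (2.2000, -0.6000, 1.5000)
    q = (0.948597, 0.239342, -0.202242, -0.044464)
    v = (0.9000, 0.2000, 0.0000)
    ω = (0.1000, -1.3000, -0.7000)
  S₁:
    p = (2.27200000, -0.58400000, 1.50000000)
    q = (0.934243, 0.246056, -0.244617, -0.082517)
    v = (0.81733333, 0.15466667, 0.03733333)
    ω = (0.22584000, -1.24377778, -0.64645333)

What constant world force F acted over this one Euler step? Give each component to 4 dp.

F = (-3.1000, -1.7000, 1.4000)

velocity change Δv = (-0.08266667, -0.04533333, 0.03733333)
F = m·Δv/dt = (-3.1000, -1.7000, 1.4000)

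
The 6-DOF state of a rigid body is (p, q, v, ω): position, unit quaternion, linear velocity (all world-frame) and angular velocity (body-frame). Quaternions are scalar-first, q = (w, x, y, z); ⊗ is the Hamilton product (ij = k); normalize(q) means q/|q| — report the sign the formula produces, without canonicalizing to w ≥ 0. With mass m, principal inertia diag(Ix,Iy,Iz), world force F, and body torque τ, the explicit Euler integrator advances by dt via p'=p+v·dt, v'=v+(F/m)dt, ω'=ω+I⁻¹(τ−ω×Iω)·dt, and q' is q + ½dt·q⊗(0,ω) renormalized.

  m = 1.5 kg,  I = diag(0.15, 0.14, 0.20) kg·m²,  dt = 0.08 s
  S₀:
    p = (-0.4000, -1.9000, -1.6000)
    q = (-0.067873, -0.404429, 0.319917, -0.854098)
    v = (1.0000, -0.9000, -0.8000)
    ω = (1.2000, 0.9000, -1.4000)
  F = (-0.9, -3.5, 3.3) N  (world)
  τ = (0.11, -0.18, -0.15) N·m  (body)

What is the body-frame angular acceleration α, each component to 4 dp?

α = (1.2373, -1.8857, -0.6960)

ω×(Iω) gyroscopic = (-0.0756, 0.0840, -0.0108)
α = I⁻¹(τ − ω×Iω) = (1.2373, -1.8857, -0.6960)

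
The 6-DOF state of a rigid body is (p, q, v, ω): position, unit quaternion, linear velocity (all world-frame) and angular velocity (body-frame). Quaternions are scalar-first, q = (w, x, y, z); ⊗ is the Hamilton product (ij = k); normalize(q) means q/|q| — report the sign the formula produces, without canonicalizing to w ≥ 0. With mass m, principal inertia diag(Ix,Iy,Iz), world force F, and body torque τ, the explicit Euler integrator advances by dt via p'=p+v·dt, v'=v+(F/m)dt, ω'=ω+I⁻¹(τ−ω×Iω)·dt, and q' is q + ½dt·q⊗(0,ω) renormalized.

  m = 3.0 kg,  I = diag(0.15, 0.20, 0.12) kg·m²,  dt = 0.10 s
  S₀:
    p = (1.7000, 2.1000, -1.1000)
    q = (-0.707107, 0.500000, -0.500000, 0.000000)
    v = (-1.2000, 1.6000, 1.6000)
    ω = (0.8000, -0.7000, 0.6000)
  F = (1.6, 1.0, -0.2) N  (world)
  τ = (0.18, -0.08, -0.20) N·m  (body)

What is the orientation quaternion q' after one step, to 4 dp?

q⊗(0,ω) = (-0.7500000, -0.8656856, 0.1949749, -0.3742642)
updated quaternion q' = (-0.7432, 0.4559, -0.4893, -0.0187)

q' = (-0.7432, 0.4559, -0.4893, -0.0187)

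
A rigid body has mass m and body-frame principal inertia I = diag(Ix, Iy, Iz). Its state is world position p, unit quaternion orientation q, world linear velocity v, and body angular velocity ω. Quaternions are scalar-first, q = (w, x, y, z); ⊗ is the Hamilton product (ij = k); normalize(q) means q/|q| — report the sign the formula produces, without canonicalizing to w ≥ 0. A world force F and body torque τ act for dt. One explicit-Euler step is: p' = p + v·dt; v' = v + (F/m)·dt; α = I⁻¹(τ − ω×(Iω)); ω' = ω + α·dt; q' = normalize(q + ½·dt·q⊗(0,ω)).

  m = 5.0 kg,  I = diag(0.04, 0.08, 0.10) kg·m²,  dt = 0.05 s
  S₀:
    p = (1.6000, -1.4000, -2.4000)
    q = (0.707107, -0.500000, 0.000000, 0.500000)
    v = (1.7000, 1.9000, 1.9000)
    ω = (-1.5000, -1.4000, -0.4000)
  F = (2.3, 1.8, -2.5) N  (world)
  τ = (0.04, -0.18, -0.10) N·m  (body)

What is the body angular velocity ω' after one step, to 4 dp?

ω' = (-1.4640, -1.4900, -0.4920)

α = I⁻¹(τ − ω×Iω) = (0.7200, -1.8000, -1.8400)
ω' = ω + α·dt = (-1.4640, -1.4900, -0.4920)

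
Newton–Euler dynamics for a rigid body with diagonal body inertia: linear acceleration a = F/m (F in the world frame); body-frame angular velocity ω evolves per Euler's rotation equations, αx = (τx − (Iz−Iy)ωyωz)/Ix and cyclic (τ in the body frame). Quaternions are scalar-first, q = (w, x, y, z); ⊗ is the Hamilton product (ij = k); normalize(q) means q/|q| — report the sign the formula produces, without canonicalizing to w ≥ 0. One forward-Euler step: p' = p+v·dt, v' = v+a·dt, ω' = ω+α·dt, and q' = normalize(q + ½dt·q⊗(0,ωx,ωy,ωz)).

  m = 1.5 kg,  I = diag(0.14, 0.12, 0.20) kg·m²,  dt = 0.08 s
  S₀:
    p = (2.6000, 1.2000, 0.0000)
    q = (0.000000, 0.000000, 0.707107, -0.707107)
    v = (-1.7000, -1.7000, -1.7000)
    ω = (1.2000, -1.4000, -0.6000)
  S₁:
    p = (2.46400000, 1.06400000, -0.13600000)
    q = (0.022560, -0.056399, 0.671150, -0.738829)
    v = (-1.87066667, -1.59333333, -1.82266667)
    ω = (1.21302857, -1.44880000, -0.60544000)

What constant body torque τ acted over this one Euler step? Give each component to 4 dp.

ω₁ − ω₀ = (0.01302857, -0.04880000, -0.00544000)
gyro term ω₀×Iω₀ = (0.0672, 0.0432, 0.0336)
applied torque τ = (0.0900, -0.0300, 0.0200)

τ = (0.0900, -0.0300, 0.0200)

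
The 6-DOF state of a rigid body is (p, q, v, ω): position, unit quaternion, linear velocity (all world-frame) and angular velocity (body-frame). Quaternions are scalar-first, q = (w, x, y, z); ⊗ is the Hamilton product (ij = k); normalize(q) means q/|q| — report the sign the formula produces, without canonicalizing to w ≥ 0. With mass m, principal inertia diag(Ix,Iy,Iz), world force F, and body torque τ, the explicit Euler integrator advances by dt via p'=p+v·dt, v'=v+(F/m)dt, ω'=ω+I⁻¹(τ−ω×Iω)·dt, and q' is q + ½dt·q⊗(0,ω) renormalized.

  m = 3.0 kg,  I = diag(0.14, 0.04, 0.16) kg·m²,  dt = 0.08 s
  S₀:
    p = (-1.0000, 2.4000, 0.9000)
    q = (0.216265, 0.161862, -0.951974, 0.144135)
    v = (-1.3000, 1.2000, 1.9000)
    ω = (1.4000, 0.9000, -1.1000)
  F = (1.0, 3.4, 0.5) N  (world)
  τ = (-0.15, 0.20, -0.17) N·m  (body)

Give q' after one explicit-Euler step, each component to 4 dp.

q' = (0.2470, 0.2100, -0.9261, 0.1931)

2q̇ = q⊗(0,ω) = (0.7887183, 1.2202209, 0.5744757, 1.2405479)
updated quaternion q' = (0.2470, 0.2100, -0.9261, 0.1931)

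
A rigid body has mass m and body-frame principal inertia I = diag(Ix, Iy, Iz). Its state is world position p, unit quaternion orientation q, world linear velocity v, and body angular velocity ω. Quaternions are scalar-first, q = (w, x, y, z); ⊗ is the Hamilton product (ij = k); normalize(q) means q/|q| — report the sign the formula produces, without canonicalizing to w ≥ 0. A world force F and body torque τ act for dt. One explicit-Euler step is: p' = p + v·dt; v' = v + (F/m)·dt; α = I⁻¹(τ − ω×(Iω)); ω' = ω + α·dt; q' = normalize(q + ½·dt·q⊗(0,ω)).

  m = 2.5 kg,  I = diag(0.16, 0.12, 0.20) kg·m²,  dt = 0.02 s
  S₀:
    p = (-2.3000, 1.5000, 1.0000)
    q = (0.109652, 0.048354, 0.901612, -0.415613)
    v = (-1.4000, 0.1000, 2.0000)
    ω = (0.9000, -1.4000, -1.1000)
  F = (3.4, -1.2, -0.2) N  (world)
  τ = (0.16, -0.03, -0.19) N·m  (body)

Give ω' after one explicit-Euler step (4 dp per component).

ω' = (0.9046, -1.4116, -1.1240)

α = I⁻¹(τ − ω×Iω) = (0.2300, -0.5800, -1.2020)
new body rate ω' = (0.9046, -1.4116, -1.1240)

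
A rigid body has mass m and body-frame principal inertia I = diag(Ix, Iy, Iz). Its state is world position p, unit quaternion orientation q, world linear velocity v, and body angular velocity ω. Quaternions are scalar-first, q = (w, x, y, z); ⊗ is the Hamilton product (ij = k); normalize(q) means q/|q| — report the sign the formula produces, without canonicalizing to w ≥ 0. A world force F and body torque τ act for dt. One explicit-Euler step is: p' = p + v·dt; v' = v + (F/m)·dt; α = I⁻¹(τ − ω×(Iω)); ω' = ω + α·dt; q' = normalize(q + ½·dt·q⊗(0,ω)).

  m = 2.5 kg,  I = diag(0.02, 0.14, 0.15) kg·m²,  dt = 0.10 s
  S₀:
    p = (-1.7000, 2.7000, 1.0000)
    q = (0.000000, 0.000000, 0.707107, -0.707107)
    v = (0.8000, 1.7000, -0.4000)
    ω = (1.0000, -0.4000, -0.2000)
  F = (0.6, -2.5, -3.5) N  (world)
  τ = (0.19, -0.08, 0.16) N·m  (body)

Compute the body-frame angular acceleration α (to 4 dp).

gyro term ω×Iω = (0.0008, 0.0260, -0.0480)
angular accel α = (9.4600, -0.7571, 1.3867)

α = (9.4600, -0.7571, 1.3867)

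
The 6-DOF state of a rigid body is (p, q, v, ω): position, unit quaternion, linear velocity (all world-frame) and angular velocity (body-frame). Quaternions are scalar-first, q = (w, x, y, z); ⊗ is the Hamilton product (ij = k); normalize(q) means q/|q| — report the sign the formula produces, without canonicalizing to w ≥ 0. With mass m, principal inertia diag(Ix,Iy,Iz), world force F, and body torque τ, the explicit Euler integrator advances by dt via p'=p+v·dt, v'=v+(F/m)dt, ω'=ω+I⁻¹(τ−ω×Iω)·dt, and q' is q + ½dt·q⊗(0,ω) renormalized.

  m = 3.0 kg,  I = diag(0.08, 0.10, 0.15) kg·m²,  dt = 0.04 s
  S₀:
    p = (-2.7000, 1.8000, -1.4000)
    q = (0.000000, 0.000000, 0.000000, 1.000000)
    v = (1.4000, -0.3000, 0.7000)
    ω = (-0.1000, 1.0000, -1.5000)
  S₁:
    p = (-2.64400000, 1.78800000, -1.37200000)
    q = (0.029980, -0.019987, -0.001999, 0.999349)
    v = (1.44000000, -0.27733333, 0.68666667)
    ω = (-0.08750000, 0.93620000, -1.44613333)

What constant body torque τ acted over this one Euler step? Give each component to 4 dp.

Δω = ω₁−ω₀ = (0.01250000, -0.06380000, 0.05386667)
gyro term ω₀×Iω₀ = (-0.0750, -0.0105, -0.0020)
applied torque τ = (-0.0500, -0.1700, 0.2000)

τ = (-0.0500, -0.1700, 0.2000)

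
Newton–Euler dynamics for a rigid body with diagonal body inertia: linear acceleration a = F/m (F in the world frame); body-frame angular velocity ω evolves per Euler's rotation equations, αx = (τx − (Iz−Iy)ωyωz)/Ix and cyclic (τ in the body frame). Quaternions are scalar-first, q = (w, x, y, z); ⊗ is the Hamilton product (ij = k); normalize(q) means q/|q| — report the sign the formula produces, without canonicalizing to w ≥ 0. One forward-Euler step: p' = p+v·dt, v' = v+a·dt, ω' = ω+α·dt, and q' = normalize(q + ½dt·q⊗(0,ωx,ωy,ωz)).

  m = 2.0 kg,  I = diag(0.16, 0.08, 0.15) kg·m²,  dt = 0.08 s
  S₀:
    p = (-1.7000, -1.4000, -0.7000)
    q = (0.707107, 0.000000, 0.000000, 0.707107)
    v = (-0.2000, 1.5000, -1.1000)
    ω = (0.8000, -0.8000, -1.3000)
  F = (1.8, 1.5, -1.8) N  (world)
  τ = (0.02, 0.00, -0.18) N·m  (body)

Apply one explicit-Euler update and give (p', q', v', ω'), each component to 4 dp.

new position p' = (-1.7160, -1.2800, -0.7880)
v' = v + a·dt = (-0.1280, 1.5600, -1.1720)
precession coupling ω×(Iω) = (0.0728, -0.0104, 0.0512)
(τ − ω×Iω)/I = (-0.3300, 0.1300, -1.5413)
ω' = ω + α·dt = (0.7736, -0.7896, -1.4233)
Hamilton product q⊗(0,ω) = (0.9192391, 1.1313712, 0.0000000, -0.9192391)
updated quaternion q' = (0.7421, 0.0451, 0.0000, 0.6688)

p' = (-1.7160, -1.2800, -0.7880)
q' = (0.7421, 0.0451, 0.0000, 0.6688)
v' = (-0.1280, 1.5600, -1.1720)
ω' = (0.7736, -0.7896, -1.4233)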